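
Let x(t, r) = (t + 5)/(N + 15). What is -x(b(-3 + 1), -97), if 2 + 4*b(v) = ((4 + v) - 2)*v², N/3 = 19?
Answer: -1/16 ≈ -0.062500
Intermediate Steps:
N = 57 (N = 3*19 = 57)
b(v) = -½ + v²*(2 + v)/4 (b(v) = -½ + (((4 + v) - 2)*v²)/4 = -½ + ((2 + v)*v²)/4 = -½ + (v²*(2 + v))/4 = -½ + v²*(2 + v)/4)
x(t, r) = 5/72 + t/72 (x(t, r) = (t + 5)/(57 + 15) = (5 + t)/72 = (5 + t)*(1/72) = 5/72 + t/72)
-x(b(-3 + 1), -97) = -(5/72 + (-½ + (-3 + 1)²/2 + (-3 + 1)³/4)/72) = -(5/72 + (-½ + (½)*(-2)² + (¼)*(-2)³)/72) = -(5/72 + (-½ + (½)*4 + (¼)*(-8))/72) = -(5/72 + (-½ + 2 - 2)/72) = -(5/72 + (1/72)*(-½)) = -(5/72 - 1/144) = -1*1/16 = -1/16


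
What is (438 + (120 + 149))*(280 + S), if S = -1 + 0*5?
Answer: 197253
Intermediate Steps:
S = -1 (S = -1 + 0 = -1)
(438 + (120 + 149))*(280 + S) = (438 + (120 + 149))*(280 - 1) = (438 + 269)*279 = 707*279 = 197253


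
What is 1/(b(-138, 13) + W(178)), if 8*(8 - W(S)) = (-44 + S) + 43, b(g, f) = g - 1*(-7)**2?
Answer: -8/1609 ≈ -0.0049720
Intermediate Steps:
b(g, f) = -49 + g (b(g, f) = g - 1*49 = g - 49 = -49 + g)
W(S) = 65/8 - S/8 (W(S) = 8 - ((-44 + S) + 43)/8 = 8 - (-1 + S)/8 = 8 + (1/8 - S/8) = 65/8 - S/8)
1/(b(-138, 13) + W(178)) = 1/((-49 - 138) + (65/8 - 1/8*178)) = 1/(-187 + (65/8 - 89/4)) = 1/(-187 - 113/8) = 1/(-1609/8) = -8/1609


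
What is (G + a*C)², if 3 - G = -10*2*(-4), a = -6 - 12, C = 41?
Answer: 664225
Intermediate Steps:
a = -18
G = -77 (G = 3 - (-10*2)*(-4) = 3 - (-20)*(-4) = 3 - 1*80 = 3 - 80 = -77)
(G + a*C)² = (-77 - 18*41)² = (-77 - 738)² = (-815)² = 664225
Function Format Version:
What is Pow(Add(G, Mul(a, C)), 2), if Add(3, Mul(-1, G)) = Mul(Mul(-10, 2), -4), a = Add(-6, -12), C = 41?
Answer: 664225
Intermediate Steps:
a = -18
G = -77 (G = Add(3, Mul(-1, Mul(Mul(-10, 2), -4))) = Add(3, Mul(-1, Mul(-20, -4))) = Add(3, Mul(-1, 80)) = Add(3, -80) = -77)
Pow(Add(G, Mul(a, C)), 2) = Pow(Add(-77, Mul(-18, 41)), 2) = Pow(Add(-77, -738), 2) = Pow(-815, 2) = 664225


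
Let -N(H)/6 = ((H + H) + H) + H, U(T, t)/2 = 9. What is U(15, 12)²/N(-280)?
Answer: 27/560 ≈ 0.048214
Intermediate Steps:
U(T, t) = 18 (U(T, t) = 2*9 = 18)
N(H) = -24*H (N(H) = -6*(((H + H) + H) + H) = -6*((2*H + H) + H) = -6*(3*H + H) = -24*H)
U(15, 12)²/N(-280) = 18²/((-24*(-280))) = 324/6720 = 324*(1/6720) = 27/560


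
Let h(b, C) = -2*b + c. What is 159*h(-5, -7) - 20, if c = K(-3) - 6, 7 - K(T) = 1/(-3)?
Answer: 1782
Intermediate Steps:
K(T) = 22/3 (K(T) = 7 - 1/(-3) = 7 - 1*(-1/3) = 7 + 1/3 = 22/3)
c = 4/3 (c = 22/3 - 6 = 4/3 ≈ 1.3333)
h(b, C) = 4/3 - 2*b (h(b, C) = -2*b + 4/3 = 4/3 - 2*b)
159*h(-5, -7) - 20 = 159*(4/3 - 2*(-5)) - 20 = 159*(4/3 + 10) - 20 = 159*(34/3) - 20 = 1802 - 20 = 1782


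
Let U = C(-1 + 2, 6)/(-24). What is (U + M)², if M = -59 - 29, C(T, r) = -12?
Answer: 30625/4 ≈ 7656.3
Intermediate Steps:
M = -88
U = ½ (U = -12/(-24) = -12*(-1/24) = ½ ≈ 0.50000)
(U + M)² = (½ - 88)² = (-175/2)² = 30625/4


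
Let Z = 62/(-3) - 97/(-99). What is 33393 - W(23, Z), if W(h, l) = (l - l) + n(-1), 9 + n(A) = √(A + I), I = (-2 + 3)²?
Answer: 33402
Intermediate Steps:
I = 1 (I = 1² = 1)
n(A) = -9 + √(1 + A) (n(A) = -9 + √(A + 1) = -9 + √(1 + A))
Z = -1949/99 (Z = 62*(-⅓) - 97*(-1/99) = -62/3 + 97/99 = -1949/99 ≈ -19.687)
W(h, l) = -9 (W(h, l) = (l - l) + (-9 + √(1 - 1)) = 0 + (-9 + √0) = 0 + (-9 + 0) = 0 - 9 = -9)
33393 - W(23, Z) = 33393 - 1*(-9) = 33393 + 9 = 33402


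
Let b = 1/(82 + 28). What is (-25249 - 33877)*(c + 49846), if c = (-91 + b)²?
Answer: -20792151040403/6050 ≈ -3.4367e+9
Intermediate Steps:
b = 1/110 ≈ 0.0090909
c = 100180081/12100 (c = (-91 + 1/110)² = (-10009/110)² = 100180081/12100 ≈ 8279.3)
(-25249 - 33877)*(c + 49846) = (-25249 - 33877)*(100180081/12100 + 49846) = -59126*703316681/12100 = -20792151040403/6050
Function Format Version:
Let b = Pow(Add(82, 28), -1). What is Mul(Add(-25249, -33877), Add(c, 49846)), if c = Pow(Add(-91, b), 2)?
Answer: Rational(-20792151040403, 6050) ≈ -3.4367e+9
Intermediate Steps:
b = Rational(1, 110) (b = Pow(110, -1) = Rational(1, 110) ≈ 0.0090909)
c = Rational(100180081, 12100) (c = Pow(Add(-91, Rational(1, 110)), 2) = Pow(Rational(-10009, 110), 2) = Rational(100180081, 12100) ≈ 8279.3)
Mul(Add(-25249, -33877), Add(c, 49846)) = Mul(Add(-25249, -33877), Add(Rational(100180081, 12100), 49846)) = Mul(-59126, Rational(703316681, 12100)) = Rational(-20792151040403, 6050)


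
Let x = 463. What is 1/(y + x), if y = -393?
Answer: 1/70 ≈ 0.014286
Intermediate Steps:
1/(y + x) = 1/(-393 + 463) = 1/70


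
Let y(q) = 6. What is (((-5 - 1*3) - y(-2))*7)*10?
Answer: -980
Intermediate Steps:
(((-5 - 1*3) - y(-2))*7)*10 = (((-5 - 1*3) - 1*6)*7)*10 = (((-5 - 3) - 6)*7)*10 = ((-8 - 6)*7)*10 = -14*7*10 = -98*10 = -980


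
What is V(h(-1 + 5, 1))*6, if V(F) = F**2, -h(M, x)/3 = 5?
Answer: 1350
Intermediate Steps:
h(M, x) = -15 (h(M, x) = -3*5 = -15)
V(h(-1 + 5, 1))*6 = (-15)**2*6 = 225*6 = 1350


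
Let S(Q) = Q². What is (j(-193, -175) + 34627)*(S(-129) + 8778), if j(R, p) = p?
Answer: 875735388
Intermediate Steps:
(j(-193, -175) + 34627)*(S(-129) + 8778) = (-175 + 34627)*((-129)² + 8778) = 34452*(16641 + 8778) = 34452*25419 = 875735388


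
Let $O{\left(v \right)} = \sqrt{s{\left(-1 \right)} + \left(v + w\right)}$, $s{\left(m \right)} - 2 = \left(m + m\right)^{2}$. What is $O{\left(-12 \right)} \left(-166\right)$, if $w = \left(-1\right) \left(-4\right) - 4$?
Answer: $- 166 i \sqrt{6} \approx - 406.62 i$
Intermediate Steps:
$w = 0$ ($w = 4 - 4 = 0$)
$s{\left(m \right)} = 2 + 4 m^{2}$ ($s{\left(m \right)} = 2 + \left(m + m\right)^{2} = 2 + \left(2 m\right)^{2} = 2 + 4 m^{2}$)
$O{\left(v \right)} = \sqrt{6 + v}$ ($O{\left(v \right)} = \sqrt{\left(2 + 4 \left(-1\right)^{2}\right) + \left(v + 0\right)} = \sqrt{\left(2 + 4 \cdot 1\right) + v} = \sqrt{\left(2 + 4\right) + v} = \sqrt{6 + v}$)
$O{\left(-12 \right)} \left(-166\right) = \sqrt{6 - 12} \left(-166\right) = \sqrt{-6} \left(-166\right) = i \sqrt{6} \left(-166\right) = - 166 i \sqrt{6}$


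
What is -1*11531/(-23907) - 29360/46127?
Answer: -13078391/84827553 ≈ -0.15418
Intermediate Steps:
-1*11531/(-23907) - 29360/46127 = -11531*(-1/23907) - 29360*1/46127 = 887/1839 - 29360/46127 = -13078391/84827553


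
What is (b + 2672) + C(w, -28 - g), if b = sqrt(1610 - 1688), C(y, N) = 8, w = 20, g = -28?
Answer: 2680 + I*sqrt(78) ≈ 2680.0 + 8.8318*I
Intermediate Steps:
b = I*sqrt(78) (b = sqrt(-78) = I*sqrt(78) ≈ 8.8318*I)
(b + 2672) + C(w, -28 - g) = (I*sqrt(78) + 2672) + 8 = (2672 + I*sqrt(78)) + 8 = 2680 + I*sqrt(78)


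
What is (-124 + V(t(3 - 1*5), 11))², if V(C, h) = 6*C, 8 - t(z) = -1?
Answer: 4900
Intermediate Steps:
t(z) = 9 (t(z) = 8 - 1*(-1) = 8 + 1 = 9)
(-124 + V(t(3 - 1*5), 11))² = (-124 + 6*9)² = (-124 + 54)² = (-70)² = 4900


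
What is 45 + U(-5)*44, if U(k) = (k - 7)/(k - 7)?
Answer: 89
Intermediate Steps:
U(k) = 1 (U(k) = (-7 + k)/(-7 + k) = 1)
45 + U(-5)*44 = 45 + 1*44 = 45 + 44 = 89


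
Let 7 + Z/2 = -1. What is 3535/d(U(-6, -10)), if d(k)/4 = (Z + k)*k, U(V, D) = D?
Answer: 707/208 ≈ 3.3990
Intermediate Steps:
Z = -16 (Z = -14 + 2*(-1) = -14 - 2 = -16)
d(k) = 4*k*(-16 + k) (d(k) = 4*((-16 + k)*k) = 4*(k*(-16 + k)) = 4*k*(-16 + k))
3535/d(U(-6, -10)) = 3535/((4*(-10)*(-16 - 10))) = 3535/((4*(-10)*(-26))) = 3535/1040 = 3535*(1/1040) = 707/208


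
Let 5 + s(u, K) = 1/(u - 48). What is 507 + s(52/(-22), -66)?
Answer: 278097/554 ≈ 501.98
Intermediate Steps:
s(u, K) = -5 + 1/(-48 + u) (s(u, K) = -5 + 1/(u - 48) = -5 + 1/(-48 + u))
507 + s(52/(-22), -66) = 507 + (241 - 260/(-22))/(-48 + 52/(-22)) = 507 + (241 - 260*(-1)/22)/(-48 + 52*(-1/22)) = 507 + (241 - 5*(-26/11))/(-48 - 26/11) = 507 + (241 + 130/11)/(-554/11) = 507 - 11/554*2781/11 = 507 - 2781/554 = 278097/554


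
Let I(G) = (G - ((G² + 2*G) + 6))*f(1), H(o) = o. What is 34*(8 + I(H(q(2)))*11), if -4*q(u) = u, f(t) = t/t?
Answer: -3757/2 ≈ -1878.5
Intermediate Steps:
f(t) = 1
q(u) = -u/4
I(G) = -6 - G - G² (I(G) = (G - ((G² + 2*G) + 6))*1 = (G - (6 + G² + 2*G))*1 = (G + (-6 - G² - 2*G))*1 = (-6 - G - G²)*1 = -6 - G - G²)
34*(8 + I(H(q(2)))*11) = 34*(8 + (-6 - (-1)*2/4 - (-¼*2)²)*11) = 34*(8 + (-6 - 1*(-½) - (-½)²)*11) = 34*(8 + (-6 + ½ - 1*¼)*11) = 34*(8 + (-6 + ½ - ¼)*11) = 34*(8 - 23/4*11) = 34*(8 - 253/4) = 34*(-221/4) = -3757/2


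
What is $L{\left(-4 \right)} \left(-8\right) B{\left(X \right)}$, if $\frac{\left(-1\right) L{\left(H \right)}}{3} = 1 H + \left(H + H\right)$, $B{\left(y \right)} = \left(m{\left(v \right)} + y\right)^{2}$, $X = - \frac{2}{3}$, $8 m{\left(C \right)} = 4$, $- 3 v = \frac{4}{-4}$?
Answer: $-8$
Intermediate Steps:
$v = \frac{1}{3}$ ($v = - \frac{4 \frac{1}{-4}}{3} = - \frac{4 \left(- \frac{1}{4}\right)}{3} = \left(- \frac{1}{3}\right) \left(-1\right) = \frac{1}{3} \approx 0.33333$)
$m{\left(C \right)} = \frac{1}{2}$ ($m{\left(C \right)} = \frac{1}{8} \cdot 4 = \frac{1}{2}$)
$X = - \frac{2}{3}$ ($X = \left(-2\right) \frac{1}{3} = - \frac{2}{3} \approx -0.66667$)
$B{\left(y \right)} = \left(\frac{1}{2} + y\right)^{2}$
$L{\left(H \right)} = - 9 H$ ($L{\left(H \right)} = - 3 \left(1 H + \left(H + H\right)\right) = - 3 \left(H + 2 H\right) = - 3 \cdot 3 H = - 9 H$)
$L{\left(-4 \right)} \left(-8\right) B{\left(X \right)} = \left(-9\right) \left(-4\right) \left(-8\right) \frac{\left(1 + 2 \left(- \frac{2}{3}\right)\right)^{2}}{4} = 36 \left(-8\right) \frac{\left(1 - \frac{4}{3}\right)^{2}}{4} = - 288 \frac{\left(- \frac{1}{3}\right)^{2}}{4} = - 288 \cdot \frac{1}{4} \cdot \frac{1}{9} = \left(-288\right) \frac{1}{36} = -8$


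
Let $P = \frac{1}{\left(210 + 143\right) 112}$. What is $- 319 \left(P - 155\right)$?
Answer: $\frac{1954857201}{39536} \approx 49445.0$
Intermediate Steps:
$P = \frac{1}{39536}$ ($P = \frac{1}{353} \cdot \frac{1}{112} = \frac{1}{39536} \approx 2.5293 \cdot 10^{-5}$)
$- 319 \left(P - 155\right) = - 319 \left(\frac{1}{39536} - 155\right) = \left(-319\right) \left(- \frac{6128079}{39536}\right) = \frac{1954857201}{39536}$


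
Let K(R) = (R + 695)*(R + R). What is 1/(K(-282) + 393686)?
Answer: 1/160754 ≈ 6.2207e-6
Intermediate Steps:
K(R) = 2*R*(695 + R) (K(R) = (695 + R)*(2*R) = 2*R*(695 + R))
1/(K(-282) + 393686) = 1/(2*(-282)*(695 - 282) + 393686) = 1/(2*(-282)*413 + 393686) = 1/(-232932 + 393686) = 1/160754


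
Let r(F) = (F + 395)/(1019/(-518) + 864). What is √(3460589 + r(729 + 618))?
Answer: 3*√76668132906978241/446533 ≈ 1860.3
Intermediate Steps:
r(F) = 204610/446533 + 518*F/446533 (r(F) = (395 + F)/(1019*(-1/518) + 864) = (395 + F)/(-1019/518 + 864) = (395 + F)/(446533/518) = (395 + F)*(518/446533) = 204610/446533 + 518*F/446533)
√(3460589 + r(729 + 618)) = √(3460589 + (204610/446533 + 518*(729 + 618)/446533)) = √(3460589 + (204610/446533 + (518/446533)*1347)) = √(3460589 + (204610/446533 + 697746/446533)) = √(3460589 + 902356/446533) = √(1545268090293/446533) = 3*√76668132906978241/446533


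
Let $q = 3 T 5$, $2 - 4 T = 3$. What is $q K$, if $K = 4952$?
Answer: $-18570$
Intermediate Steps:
$T = - \frac{1}{4}$ ($T = \frac{1}{2} - \frac{3}{4} = - \frac{1}{4} \approx -0.25$)
$q = - \frac{15}{4}$ ($q = 3 \left(- \frac{1}{4}\right) 5 = \left(- \frac{3}{4}\right) 5 = - \frac{15}{4} \approx -3.75$)
$q K = \left(- \frac{15}{4}\right) 4952 = -18570$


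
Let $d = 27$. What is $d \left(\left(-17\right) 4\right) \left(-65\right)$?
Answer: $119340$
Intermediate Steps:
$d \left(\left(-17\right) 4\right) \left(-65\right) = 27 \left(\left(-17\right) 4\right) \left(-65\right) = 27 \left(-68\right) \left(-65\right) = \left(-1836\right) \left(-65\right) = 119340$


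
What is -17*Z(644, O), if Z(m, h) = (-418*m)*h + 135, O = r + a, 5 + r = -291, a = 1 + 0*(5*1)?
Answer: -1350000175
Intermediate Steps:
a = 1 (a = 1 + 0*5 = 1 + 0 = 1)
r = -296 (r = -5 - 291 = -296)
O = -295 (O = -296 + 1 = -295)
Z(m, h) = 135 - 418*h*m (Z(m, h) = -418*h*m + 135 = 135 - 418*h*m)
-17*Z(644, O) = -17*(135 - 418*(-295)*644) = -17*(135 + 79411640) = -17*79411775 = -1350000175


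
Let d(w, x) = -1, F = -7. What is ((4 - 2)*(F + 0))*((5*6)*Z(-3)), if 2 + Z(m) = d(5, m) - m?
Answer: 0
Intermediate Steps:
Z(m) = -3 - m (Z(m) = -2 + (-1 - m) = -3 - m)
((4 - 2)*(F + 0))*((5*6)*Z(-3)) = ((4 - 2)*(-7 + 0))*((5*6)*(-3 - 1*(-3))) = (2*(-7))*(30*(-3 + 3)) = -420*0 = -14*0 = 0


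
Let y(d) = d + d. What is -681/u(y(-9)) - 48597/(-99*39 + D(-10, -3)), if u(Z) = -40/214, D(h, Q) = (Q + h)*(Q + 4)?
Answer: 141629349/38740 ≈ 3655.9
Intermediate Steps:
y(d) = 2*d
D(h, Q) = (4 + Q)*(Q + h) (D(h, Q) = (Q + h)*(4 + Q) = (4 + Q)*(Q + h))
u(Z) = -20/107 (u(Z) = -40*1/214 = -20/107)
-681/u(y(-9)) - 48597/(-99*39 + D(-10, -3)) = -681/(-20/107) - 48597/(-99*39 + ((-3)² + 4*(-3) + 4*(-10) - 3*(-10))) = -681*(-107/20) - 48597/(-3861 + (9 - 12 - 40 + 30)) = 72867/20 - 48597/(-3861 - 13) = 72867/20 - 48597/(-3874) = 72867/20 - 48597*(-1/3874) = 72867/20 + 48597/3874 = 141629349/38740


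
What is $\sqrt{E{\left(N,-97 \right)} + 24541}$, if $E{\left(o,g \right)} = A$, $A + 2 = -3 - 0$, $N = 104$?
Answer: $2 \sqrt{6134} \approx 156.64$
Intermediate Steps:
$A = -5$ ($A = -2 - 3 = -5$)
$E{\left(o,g \right)} = -5$
$\sqrt{E{\left(N,-97 \right)} + 24541} = \sqrt{-5 + 24541} = \sqrt{24536} = 2 \sqrt{6134}$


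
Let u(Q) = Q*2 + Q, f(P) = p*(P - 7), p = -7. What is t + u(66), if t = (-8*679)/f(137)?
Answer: 13258/65 ≈ 203.97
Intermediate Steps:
f(P) = 49 - 7*P (f(P) = -7*(P - 7) = -7*(-7 + P) = 49 - 7*P)
u(Q) = 3*Q (u(Q) = 2*Q + Q = 3*Q)
t = 388/65 (t = (-8*679)/(49 - 7*137) = -5432/(49 - 959) = -5432/(-910) = -5432*(-1/910) = 388/65 ≈ 5.9692)
t + u(66) = 388/65 + 3*66 = 388/65 + 198 = 13258/65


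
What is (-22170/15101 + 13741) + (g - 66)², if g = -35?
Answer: 361525972/15101 ≈ 23941.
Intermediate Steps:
(-22170/15101 + 13741) + (g - 66)² = (-22170/15101 + 13741) + (-35 - 66)² = (-22170*1/15101 + 13741) + (-101)² = (-22170/15101 + 13741) + 10201 = 207480671/15101 + 10201 = 361525972/15101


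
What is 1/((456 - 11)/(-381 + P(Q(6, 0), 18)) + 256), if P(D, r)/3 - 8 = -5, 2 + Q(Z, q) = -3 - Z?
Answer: 372/94787 ≈ 0.0039246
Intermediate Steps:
Q(Z, q) = -5 - Z (Q(Z, q) = -2 + (-3 - Z) = -5 - Z)
P(D, r) = 9 (P(D, r) = 24 + 3*(-5) = 24 - 15 = 9)
1/((456 - 11)/(-381 + P(Q(6, 0), 18)) + 256) = 1/((456 - 11)/(-381 + 9) + 256) = 1/(445/(-372) + 256) = 1/(445*(-1/372) + 256) = 1/(-445/372 + 256) = 1/(94787/372) = 372/94787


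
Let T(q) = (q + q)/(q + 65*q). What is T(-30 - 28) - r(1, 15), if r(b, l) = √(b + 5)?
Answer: 1/33 - √6 ≈ -2.4192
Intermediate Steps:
r(b, l) = √(5 + b)
T(q) = 1/33 (T(q) = (2*q)/((66*q)) = (2*q)*(1/(66*q)) = 1/33)
T(-30 - 28) - r(1, 15) = 1/33 - √(5 + 1) = 1/33 - √6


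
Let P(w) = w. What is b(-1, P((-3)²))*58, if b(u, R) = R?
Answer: 522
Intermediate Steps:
b(-1, P((-3)²))*58 = (-3)²*58 = 9*58 = 522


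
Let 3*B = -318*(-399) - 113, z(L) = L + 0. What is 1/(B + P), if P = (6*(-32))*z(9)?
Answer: 3/121585 ≈ 2.4674e-5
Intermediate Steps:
z(L) = L
P = -1728 (P = (6*(-32))*9 = -192*9 = -1728)
B = 126769/3 (B = (-318*(-399) - 113)/3 = (126882 - 113)/3 = (1/3)*126769 = 126769/3 ≈ 42256.)
1/(B + P) = 1/(126769/3 - 1728) = 1/(121585/3) = 3/121585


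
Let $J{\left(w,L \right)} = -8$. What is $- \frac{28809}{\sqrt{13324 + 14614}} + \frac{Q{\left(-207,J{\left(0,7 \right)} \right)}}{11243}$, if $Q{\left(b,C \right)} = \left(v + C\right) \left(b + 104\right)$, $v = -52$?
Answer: $\frac{6180}{11243} - \frac{28809 \sqrt{27938}}{27938} \approx -171.81$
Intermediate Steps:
$Q{\left(b,C \right)} = \left(-52 + C\right) \left(104 + b\right)$ ($Q{\left(b,C \right)} = \left(-52 + C\right) \left(b + 104\right) = \left(-52 + C\right) \left(104 + b\right)$)
$- \frac{28809}{\sqrt{13324 + 14614}} + \frac{Q{\left(-207,J{\left(0,7 \right)} \right)}}{11243} = - \frac{28809}{\sqrt{13324 + 14614}} + \frac{-5408 - -10764 + 104 \left(-8\right) - -1656}{11243} = - \frac{28809}{\sqrt{27938}} + \left(-5408 + 10764 - 832 + 1656\right) \frac{1}{11243} = - 28809 \frac{\sqrt{27938}}{27938} + 6180 \cdot \frac{1}{11243} = - \frac{28809 \sqrt{27938}}{27938} + \frac{6180}{11243} = \frac{6180}{11243} - \frac{28809 \sqrt{27938}}{27938}$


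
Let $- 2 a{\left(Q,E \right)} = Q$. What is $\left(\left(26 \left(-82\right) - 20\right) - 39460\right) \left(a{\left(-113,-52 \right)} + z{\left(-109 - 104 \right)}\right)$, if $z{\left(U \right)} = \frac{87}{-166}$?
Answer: $- \frac{193329352}{83} \approx -2.3293 \cdot 10^{6}$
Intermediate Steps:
$a{\left(Q,E \right)} = - \frac{Q}{2}$
$z{\left(U \right)} = - \frac{87}{166}$ ($z{\left(U \right)} = 87 \left(- \frac{1}{166}\right) = - \frac{87}{166}$)
$\left(\left(26 \left(-82\right) - 20\right) - 39460\right) \left(a{\left(-113,-52 \right)} + z{\left(-109 - 104 \right)}\right) = \left(\left(26 \left(-82\right) - 20\right) - 39460\right) \left(\left(- \frac{1}{2}\right) \left(-113\right) - \frac{87}{166}\right) = \left(\left(-2132 - 20\right) - 39460\right) \left(\frac{113}{2} - \frac{87}{166}\right) = \left(-2152 - 39460\right) \frac{4646}{83} = \left(-41612\right) \frac{4646}{83} = - \frac{193329352}{83}$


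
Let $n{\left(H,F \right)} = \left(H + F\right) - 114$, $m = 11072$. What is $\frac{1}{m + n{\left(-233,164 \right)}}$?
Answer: $\frac{1}{10889} \approx 9.1836 \cdot 10^{-5}$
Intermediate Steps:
$n{\left(H,F \right)} = -114 + F + H$ ($n{\left(H,F \right)} = \left(F + H\right) - 114 = -114 + F + H$)
$\frac{1}{m + n{\left(-233,164 \right)}} = \frac{1}{11072 - 183} = \frac{1}{10889}$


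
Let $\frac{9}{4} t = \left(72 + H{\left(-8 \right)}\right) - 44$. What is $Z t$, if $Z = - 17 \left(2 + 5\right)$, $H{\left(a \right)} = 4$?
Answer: $- \frac{15232}{9} \approx -1692.4$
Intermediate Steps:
$t = \frac{128}{9}$ ($t = \frac{4 \left(\left(72 + 4\right) - 44\right)}{9} = \frac{4 \left(76 - 44\right)}{9} = \frac{4}{9} \cdot 32 = \frac{128}{9} \approx 14.222$)
$Z = -119$ ($Z = \left(-17\right) 7 = -119$)
$Z t = \left(-119\right) \frac{128}{9} = - \frac{15232}{9}$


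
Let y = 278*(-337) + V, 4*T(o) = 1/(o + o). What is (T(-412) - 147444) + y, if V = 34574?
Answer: -680808577/3296 ≈ -2.0656e+5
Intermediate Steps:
T(o) = 1/(8*o) (T(o) = 1/(4*(o + o)) = 1/(4*((2*o))) = (1/(2*o))/4 = 1/(8*o))
y = -59112 (y = 278*(-337) + 34574 = -93686 + 34574 = -59112)
(T(-412) - 147444) + y = ((1/8)/(-412) - 147444) - 59112 = ((1/8)*(-1/412) - 147444) - 59112 = (-1/3296 - 147444) - 59112 = -485975425/3296 - 59112 = -680808577/3296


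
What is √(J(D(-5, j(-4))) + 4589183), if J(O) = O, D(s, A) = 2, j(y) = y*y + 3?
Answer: √4589185 ≈ 2142.2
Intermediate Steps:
j(y) = 3 + y² (j(y) = y² + 3 = 3 + y²)
√(J(D(-5, j(-4))) + 4589183) = √(2 + 4589183) = √4589185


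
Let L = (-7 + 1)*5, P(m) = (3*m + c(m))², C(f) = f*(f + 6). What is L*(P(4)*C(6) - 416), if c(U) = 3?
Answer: -473520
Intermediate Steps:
C(f) = f*(6 + f)
P(m) = (3 + 3*m)² (P(m) = (3*m + 3)² = (3 + 3*m)²)
L = -30 (L = -6*5 = -30)
L*(P(4)*C(6) - 416) = -30*((9*(1 + 4)²)*(6*(6 + 6)) - 416) = -30*((9*5²)*(6*12) - 416) = -30*((9*25)*72 - 416) = -30*(225*72 - 416) = -30*(16200 - 416) = -30*15784 = -473520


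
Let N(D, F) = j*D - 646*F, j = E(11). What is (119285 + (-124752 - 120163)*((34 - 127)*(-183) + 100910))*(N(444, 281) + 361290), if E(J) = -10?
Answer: -5063788723857000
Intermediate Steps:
j = -10
N(D, F) = -646*F - 10*D (N(D, F) = -10*D - 646*F = -646*F - 10*D)
(119285 + (-124752 - 120163)*((34 - 127)*(-183) + 100910))*(N(444, 281) + 361290) = (119285 + (-124752 - 120163)*((34 - 127)*(-183) + 100910))*((-646*281 - 10*444) + 361290) = (119285 - 244915*(-93*(-183) + 100910))*((-181526 - 4440) + 361290) = (119285 - 244915*(17019 + 100910))*(-185966 + 361290) = (119285 - 244915*117929)*175324 = (119285 - 28882581035)*175324 = -28882461750*175324 = -5063788723857000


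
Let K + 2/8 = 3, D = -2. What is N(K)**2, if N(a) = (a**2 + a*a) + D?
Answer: 11025/64 ≈ 172.27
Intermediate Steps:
K = 11/4 (K = -1/4 + 3 = 11/4 ≈ 2.7500)
N(a) = -2 + 2*a**2 (N(a) = (a**2 + a*a) - 2 = (a**2 + a**2) - 2 = 2*a**2 - 2 = -2 + 2*a**2)
N(K)**2 = (-2 + 2*(11/4)**2)**2 = (-2 + 2*(121/16))**2 = (-2 + 121/8)**2 = (105/8)**2 = 11025/64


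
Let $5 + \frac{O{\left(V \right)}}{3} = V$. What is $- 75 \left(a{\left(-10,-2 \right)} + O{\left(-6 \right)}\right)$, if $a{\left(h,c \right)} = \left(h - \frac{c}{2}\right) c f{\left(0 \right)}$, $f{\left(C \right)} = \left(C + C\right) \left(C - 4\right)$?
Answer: $2475$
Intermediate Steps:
$O{\left(V \right)} = -15 + 3 V$
$f{\left(C \right)} = 2 C \left(-4 + C\right)$
$a{\left(h,c \right)} = 0$ ($a{\left(h,c \right)} = \left(h - \frac{c}{2}\right) c 2 \cdot 0 \left(-4 + 0\right) = \left(h - c \frac{1}{2}\right) c 2 \cdot 0 \left(-4\right) = \left(h - \frac{c}{2}\right) c 0 = c \left(h - \frac{c}{2}\right) 0 = 0$)
$- 75 \left(a{\left(-10,-2 \right)} + O{\left(-6 \right)}\right) = - 75 \left(0 + \left(-15 + 3 \left(-6\right)\right)\right) = - 75 \left(0 - 33\right) = \left(-75\right) \left(-33\right) = 2475$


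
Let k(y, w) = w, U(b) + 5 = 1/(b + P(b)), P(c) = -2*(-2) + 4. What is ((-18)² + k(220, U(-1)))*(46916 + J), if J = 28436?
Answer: 168336368/7 ≈ 2.4048e+7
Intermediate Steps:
P(c) = 8 (P(c) = 4 + 4 = 8)
U(b) = -5 + 1/(8 + b) (U(b) = -5 + 1/(b + 8) = -5 + 1/(8 + b))
((-18)² + k(220, U(-1)))*(46916 + J) = ((-18)² + (-39 - 5*(-1))/(8 - 1))*(46916 + 28436) = (324 + (-39 + 5)/7)*75352 = (324 + (⅐)*(-34))*75352 = (324 - 34/7)*75352 = (2234/7)*75352 = 168336368/7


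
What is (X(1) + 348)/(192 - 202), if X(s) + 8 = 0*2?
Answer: -34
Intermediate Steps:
X(s) = -8 (X(s) = -8 + 0*2 = -8 + 0 = -8)
(X(1) + 348)/(192 - 202) = (-8 + 348)/(192 - 202) = 340/(-10) = 340*(-⅒) = -34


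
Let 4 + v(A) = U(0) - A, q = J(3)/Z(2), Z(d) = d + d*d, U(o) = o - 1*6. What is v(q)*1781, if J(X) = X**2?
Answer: -40963/2 ≈ -20482.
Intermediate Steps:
U(o) = -6 + o (U(o) = o - 6 = -6 + o)
Z(d) = d + d**2
q = 3/2 (q = 3**2/((2*(1 + 2))) = 9/((2*3)) = 9/6 = 9*(1/6) = 3/2 ≈ 1.5000)
v(A) = -10 - A (v(A) = -4 + ((-6 + 0) - A) = -4 + (-6 - A) = -10 - A)
v(q)*1781 = (-10 - 1*3/2)*1781 = (-10 - 3/2)*1781 = -23/2*1781 = -40963/2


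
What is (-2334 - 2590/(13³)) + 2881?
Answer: 1199169/2197 ≈ 545.82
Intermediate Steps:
(-2334 - 2590/(13³)) + 2881 = (-2334 - 2590/2197) + 2881 = -5130388/2197 + 2881 = 1199169/2197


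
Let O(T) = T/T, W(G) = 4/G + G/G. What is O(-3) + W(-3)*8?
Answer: -5/3 ≈ -1.6667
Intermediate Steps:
W(G) = 1 + 4/G (W(G) = 4/G + 1 = 1 + 4/G)
O(T) = 1
O(-3) + W(-3)*8 = 1 + ((4 - 3)/(-3))*8 = 1 - ⅓*1*8 = 1 - ⅓*8 = 1 - 8/3 = -5/3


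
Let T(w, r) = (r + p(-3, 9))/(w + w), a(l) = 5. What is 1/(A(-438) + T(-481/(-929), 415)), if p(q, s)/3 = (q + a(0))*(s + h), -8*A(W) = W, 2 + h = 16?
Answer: 1924/1132813 ≈ 0.0016984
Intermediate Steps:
h = 14 (h = -2 + 16 = 14)
A(W) = -W/8
p(q, s) = 3*(5 + q)*(14 + s) (p(q, s) = 3*((q + 5)*(s + 14)) = 3*((5 + q)*(14 + s)) = 3*(5 + q)*(14 + s))
T(w, r) = (138 + r)/(2*w) (T(w, r) = (r + (210 + 15*9 + 42*(-3) + 3*(-3)*9))/(w + w) = (r + (210 + 135 - 126 - 81))/((2*w)) = (r + 138)*(1/(2*w)) = (138 + r)*(1/(2*w)) = (138 + r)/(2*w))
1/(A(-438) + T(-481/(-929), 415)) = 1/(-⅛*(-438) + (138 + 415)/(2*((-481/(-929))))) = 1/(219/4 + (½)*553/(-481*(-1/929))) = 1/(219/4 + (½)*553/(481/929)) = 1/(219/4 + (½)*(929/481)*553) = 1/(219/4 + 513737/962) = 1/(1132813/1924) = 1924/1132813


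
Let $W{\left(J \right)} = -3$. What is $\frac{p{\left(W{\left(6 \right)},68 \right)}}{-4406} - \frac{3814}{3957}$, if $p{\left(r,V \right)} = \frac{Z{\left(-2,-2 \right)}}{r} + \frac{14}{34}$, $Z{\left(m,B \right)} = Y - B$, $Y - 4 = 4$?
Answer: $- \frac{95159899}{98795738} \approx -0.9632$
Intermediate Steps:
$Y = 8$ ($Y = 4 + 4 = 8$)
$Z{\left(m,B \right)} = 8 - B$
$p{\left(r,V \right)} = \frac{7}{17} + \frac{10}{r}$ ($p{\left(r,V \right)} = \frac{8 - -2}{r} + \frac{14}{34} = \frac{8 + 2}{r} + 14 \cdot \frac{1}{34} = \frac{10}{r} + \frac{7}{17} = \frac{7}{17} + \frac{10}{r}$)
$\frac{p{\left(W{\left(6 \right)},68 \right)}}{-4406} - \frac{3814}{3957} = \frac{\frac{7}{17} + \frac{10}{-3}}{-4406} - \frac{3814}{3957} = \left(\frac{7}{17} + 10 \left(- \frac{1}{3}\right)\right) \left(- \frac{1}{4406}\right) - \frac{3814}{3957} = \left(\frac{7}{17} - \frac{10}{3}\right) \left(- \frac{1}{4406}\right) - \frac{3814}{3957} = \left(- \frac{149}{51}\right) \left(- \frac{1}{4406}\right) - \frac{3814}{3957} = \frac{149}{224706} - \frac{3814}{3957} = - \frac{95159899}{98795738}$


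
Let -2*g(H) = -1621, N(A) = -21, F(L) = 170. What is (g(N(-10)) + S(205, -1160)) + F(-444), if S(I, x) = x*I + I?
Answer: -473229/2 ≈ -2.3661e+5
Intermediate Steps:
g(H) = 1621/2 (g(H) = -½*(-1621) = 1621/2)
S(I, x) = I + I*x (S(I, x) = I*x + I = I + I*x)
(g(N(-10)) + S(205, -1160)) + F(-444) = (1621/2 + 205*(1 - 1160)) + 170 = (1621/2 + 205*(-1159)) + 170 = (1621/2 - 237595) + 170 = -473569/2 + 170 = -473229/2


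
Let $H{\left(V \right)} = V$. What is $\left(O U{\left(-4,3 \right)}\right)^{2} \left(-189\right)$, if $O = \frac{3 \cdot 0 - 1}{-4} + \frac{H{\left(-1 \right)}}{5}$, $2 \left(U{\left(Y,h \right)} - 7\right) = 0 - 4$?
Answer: $- \frac{189}{16} \approx -11.813$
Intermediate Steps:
$U{\left(Y,h \right)} = 5$ ($U{\left(Y,h \right)} = 7 + \frac{0 - 4}{2} = 7 + \frac{1}{2} \left(-4\right) = 7 - 2 = 5$)
$O = \frac{1}{20}$ ($O = \frac{3 \cdot 0 - 1}{-4} - \frac{1}{5} = \left(0 - 1\right) \left(- \frac{1}{4}\right) - \frac{1}{5} = \left(-1\right) \left(- \frac{1}{4}\right) - \frac{1}{5} = \frac{1}{4} - \frac{1}{5} = \frac{1}{20} \approx 0.05$)
$\left(O U{\left(-4,3 \right)}\right)^{2} \left(-189\right) = \left(\frac{1}{20} \cdot 5\right)^{2} \left(-189\right) = \left(\frac{1}{4}\right)^{2} \left(-189\right) = \frac{1}{16} \left(-189\right) = - \frac{189}{16}$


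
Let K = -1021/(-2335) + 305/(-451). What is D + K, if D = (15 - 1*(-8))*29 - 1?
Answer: 701102906/1053085 ≈ 665.76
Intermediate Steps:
K = -251704/1053085 (K = -1021*(-1/2335) + 305*(-1/451) = 1021/2335 - 305/451 = -251704/1053085 ≈ -0.23902)
D = 666 (D = (15 + 8)*29 - 1 = 23*29 - 1 = 667 - 1 = 666)
D + K = 666 - 251704/1053085 = 701102906/1053085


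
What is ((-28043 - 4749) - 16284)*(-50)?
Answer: 2453800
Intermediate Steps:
((-28043 - 4749) - 16284)*(-50) = (-32792 - 16284)*(-50) = -49076*(-50) = 2453800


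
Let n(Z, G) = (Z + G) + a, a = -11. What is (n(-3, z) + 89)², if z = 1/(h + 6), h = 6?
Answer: 811801/144 ≈ 5637.5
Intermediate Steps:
z = 1/12 (z = 1/(6 + 6) = 1/12 ≈ 0.083333)
n(Z, G) = -11 + G + Z (n(Z, G) = (Z + G) - 11 = (G + Z) - 11 = -11 + G + Z)
(n(-3, z) + 89)² = ((-11 + 1/12 - 3) + 89)² = (-167/12 + 89)² = (901/12)² = 811801/144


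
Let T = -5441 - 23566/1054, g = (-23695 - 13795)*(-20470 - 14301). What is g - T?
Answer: 686981523520/527 ≈ 1.3036e+9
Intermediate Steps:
g = 1303564790 (g = -37490*(-34771) = 1303564790)
T = -2879190/527 (T = -5441 - 23566/1054 = -5441 - 1*11783/527 = -5441 - 11783/527 = -2879190/527 ≈ -5463.4)
g - T = 1303564790 - 1*(-2879190/527) = 1303564790 + 2879190/527 = 686981523520/527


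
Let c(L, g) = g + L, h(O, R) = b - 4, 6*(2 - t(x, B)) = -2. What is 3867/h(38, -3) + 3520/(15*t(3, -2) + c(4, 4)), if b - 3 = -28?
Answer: -64201/1247 ≈ -51.484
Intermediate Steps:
b = -25 (b = 3 - 28 = -25)
t(x, B) = 7/3 (t(x, B) = 2 - ⅙*(-2) = 2 + ⅓ = 7/3)
h(O, R) = -29 (h(O, R) = -25 - 4 = -29)
c(L, g) = L + g
3867/h(38, -3) + 3520/(15*t(3, -2) + c(4, 4)) = 3867/(-29) + 3520/(15*(7/3) + (4 + 4)) = 3867*(-1/29) + 3520/(35 + 8) = -3867/29 + 3520/43 = -64201/1247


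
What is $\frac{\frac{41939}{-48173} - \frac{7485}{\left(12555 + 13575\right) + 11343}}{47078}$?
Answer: $- \frac{322025842}{14164097589277} \approx -2.2735 \cdot 10^{-5}$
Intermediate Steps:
$\frac{\frac{41939}{-48173} - \frac{7485}{\left(12555 + 13575\right) + 11343}}{47078} = \left(41939 \left(- \frac{1}{48173}\right) - \frac{7485}{26130 + 11343}\right) \frac{1}{47078} = \left(- \frac{41939}{48173} - \frac{7485}{37473}\right) \frac{1}{47078} = \left(- \frac{41939}{48173} - \frac{2495}{12491}\right) \frac{1}{47078} = \left(- \frac{644051684}{601728943}\right) \frac{1}{47078} = - \frac{322025842}{14164097589277}$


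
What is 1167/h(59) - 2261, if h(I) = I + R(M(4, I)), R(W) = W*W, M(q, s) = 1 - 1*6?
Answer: -62919/28 ≈ -2247.1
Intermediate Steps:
M(q, s) = -5 (M(q, s) = 1 - 6 = -5)
R(W) = W²
h(I) = 25 + I (h(I) = I + (-5)² = I + 25 = 25 + I)
1167/h(59) - 2261 = 1167/(25 + 59) - 2261 = 1167/84 - 2261 = 1167*(1/84) - 2261 = 389/28 - 2261 = -62919/28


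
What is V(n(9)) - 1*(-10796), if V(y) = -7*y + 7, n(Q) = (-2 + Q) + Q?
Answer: 10691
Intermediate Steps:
n(Q) = -2 + 2*Q
V(y) = 7 - 7*y
V(n(9)) - 1*(-10796) = (7 - 7*(-2 + 2*9)) - 1*(-10796) = (7 - 7*(-2 + 18)) + 10796 = (7 - 7*16) + 10796 = (7 - 112) + 10796 = -105 + 10796 = 10691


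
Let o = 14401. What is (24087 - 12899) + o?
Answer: 25589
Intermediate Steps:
(24087 - 12899) + o = (24087 - 12899) + 14401 = 11188 + 14401 = 25589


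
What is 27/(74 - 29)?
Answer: ⅗ ≈ 0.60000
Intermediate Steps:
27/(74 - 29) = 27/45 = (1/45)*27 = ⅗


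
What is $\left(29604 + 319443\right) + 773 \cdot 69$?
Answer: $402384$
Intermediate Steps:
$\left(29604 + 319443\right) + 773 \cdot 69 = 349047 + 53337 = 402384$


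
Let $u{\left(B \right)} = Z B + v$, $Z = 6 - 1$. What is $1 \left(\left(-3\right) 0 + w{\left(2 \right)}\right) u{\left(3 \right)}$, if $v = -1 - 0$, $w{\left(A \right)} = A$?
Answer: $28$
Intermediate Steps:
$v = -1$ ($v = -1 + 0 = -1$)
$Z = 5$ ($Z = 6 - 1 = 5$)
$u{\left(B \right)} = -1 + 5 B$ ($u{\left(B \right)} = 5 B - 1 = -1 + 5 B$)
$1 \left(\left(-3\right) 0 + w{\left(2 \right)}\right) u{\left(3 \right)} = 1 \left(\left(-3\right) 0 + 2\right) \left(-1 + 5 \cdot 3\right) = 1 \left(0 + 2\right) \left(-1 + 15\right) = 1 \cdot 2 \cdot 14 = 2 \cdot 14 = 28$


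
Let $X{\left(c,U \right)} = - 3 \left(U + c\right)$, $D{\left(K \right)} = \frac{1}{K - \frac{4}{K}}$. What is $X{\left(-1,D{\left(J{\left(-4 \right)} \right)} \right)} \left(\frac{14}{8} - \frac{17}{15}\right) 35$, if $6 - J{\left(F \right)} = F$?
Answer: $\frac{11137}{192} \approx 58.005$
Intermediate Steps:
$J{\left(F \right)} = 6 - F$
$X{\left(c,U \right)} = - 3 U - 3 c$
$X{\left(-1,D{\left(J{\left(-4 \right)} \right)} \right)} \left(\frac{14}{8} - \frac{17}{15}\right) 35 = \left(- 3 \frac{6 - -4}{-4 + \left(6 - -4\right)^{2}} - -3\right) \left(\frac{14}{8} - \frac{17}{15}\right) 35 = \left(- 3 \frac{6 + 4}{-4 + \left(6 + 4\right)^{2}} + 3\right) \left(14 \cdot \frac{1}{8} - \frac{17}{15}\right) 35 = \left(- 3 \frac{10}{-4 + 10^{2}} + 3\right) \left(\frac{7}{4} - \frac{17}{15}\right) 35 = \left(- 3 \frac{10}{-4 + 100} + 3\right) \frac{37}{60} \cdot 35 = \left(- 3 \cdot \frac{10}{96} + 3\right) \frac{37}{60} \cdot 35 = \left(- 3 \cdot 10 \cdot \frac{1}{96} + 3\right) \frac{37}{60} \cdot 35 = \left(\left(-3\right) \frac{5}{48} + 3\right) \frac{37}{60} \cdot 35 = \left(- \frac{5}{16} + 3\right) \frac{37}{60} \cdot 35 = \frac{43}{16} \cdot \frac{37}{60} \cdot 35 = \frac{1591}{960} \cdot 35 = \frac{11137}{192}$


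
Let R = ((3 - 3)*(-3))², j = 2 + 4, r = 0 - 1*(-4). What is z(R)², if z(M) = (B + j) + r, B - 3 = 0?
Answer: 169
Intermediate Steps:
B = 3 (B = 3 + 0 = 3)
r = 4 (r = 0 + 4 = 4)
j = 6
R = 0 (R = (0*(-3))² = 0² = 0)
z(M) = 13 (z(M) = (3 + 6) + 4 = 9 + 4 = 13)
z(R)² = 13² = 169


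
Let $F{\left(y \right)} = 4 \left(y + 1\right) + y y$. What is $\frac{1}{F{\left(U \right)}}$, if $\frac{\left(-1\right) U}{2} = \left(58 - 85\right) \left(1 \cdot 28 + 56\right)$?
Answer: $\frac{1}{20593444} \approx 4.8559 \cdot 10^{-8}$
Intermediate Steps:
$U = 4536$ ($U = - 2 \left(58 - 85\right) \left(1 \cdot 28 + 56\right) = - 2 \left(- 27 \left(28 + 56\right)\right) = - 2 \left(\left(-27\right) 84\right) = \left(-2\right) \left(-2268\right) = 4536$)
$F{\left(y \right)} = 4 + y^{2} + 4 y$ ($F{\left(y \right)} = 4 \left(1 + y\right) + y^{2} = \left(4 + 4 y\right) + y^{2} = 4 + y^{2} + 4 y$)
$\frac{1}{F{\left(U \right)}} = \frac{1}{4 + 4536^{2} + 4 \cdot 4536} = \frac{1}{4 + 20575296 + 18144} = \frac{1}{20593444}$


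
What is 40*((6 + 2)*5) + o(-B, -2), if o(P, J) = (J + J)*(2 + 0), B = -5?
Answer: 1592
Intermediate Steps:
o(P, J) = 4*J (o(P, J) = (2*J)*2 = 4*J)
40*((6 + 2)*5) + o(-B, -2) = 40*((6 + 2)*5) + 4*(-2) = 40*(8*5) - 8 = 40*40 - 8 = 1600 - 8 = 1592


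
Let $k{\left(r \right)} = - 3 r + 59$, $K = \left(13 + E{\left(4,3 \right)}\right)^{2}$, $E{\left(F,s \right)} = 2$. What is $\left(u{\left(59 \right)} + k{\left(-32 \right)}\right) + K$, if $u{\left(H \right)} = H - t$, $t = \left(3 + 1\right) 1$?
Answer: $435$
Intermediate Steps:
$t = 4$ ($t = 4 \cdot 1 = 4$)
$K = 225$ ($K = \left(13 + 2\right)^{2} = 15^{2} = 225$)
$k{\left(r \right)} = 59 - 3 r$
$u{\left(H \right)} = -4 + H$ ($u{\left(H \right)} = H - 4 = -4 + H$)
$\left(u{\left(59 \right)} + k{\left(-32 \right)}\right) + K = \left(\left(-4 + 59\right) + \left(59 - -96\right)\right) + 225 = \left(55 + \left(59 + 96\right)\right) + 225 = \left(55 + 155\right) + 225 = 210 + 225 = 435$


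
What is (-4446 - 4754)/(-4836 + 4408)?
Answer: 2300/107 ≈ 21.495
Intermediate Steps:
(-4446 - 4754)/(-4836 + 4408) = -9200/(-428) = -9200*(-1/428) = 2300/107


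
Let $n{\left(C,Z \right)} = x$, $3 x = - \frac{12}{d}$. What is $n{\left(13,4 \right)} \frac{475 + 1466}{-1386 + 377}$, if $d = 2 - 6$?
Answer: $- \frac{1941}{1009} \approx -1.9237$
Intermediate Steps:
$d = -4$ ($d = 2 - 6 = -4$)
$x = 1$ ($x = \frac{\left(-12\right) \frac{1}{-4}}{3} = \frac{\left(-12\right) \left(- \frac{1}{4}\right)}{3} = \frac{1}{3} \cdot 3 = 1$)
$n{\left(C,Z \right)} = 1$
$n{\left(13,4 \right)} \frac{475 + 1466}{-1386 + 377} = 1 \frac{475 + 1466}{-1386 + 377} = 1 \frac{1941}{-1009} = 1 \cdot 1941 \left(- \frac{1}{1009}\right) = 1 \left(- \frac{1941}{1009}\right) = - \frac{1941}{1009}$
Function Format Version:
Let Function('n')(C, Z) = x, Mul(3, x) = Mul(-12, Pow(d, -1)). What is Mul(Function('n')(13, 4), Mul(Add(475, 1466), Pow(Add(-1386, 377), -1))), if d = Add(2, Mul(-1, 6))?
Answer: Rational(-1941, 1009) ≈ -1.9237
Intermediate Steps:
d = -4 (d = Add(2, -6) = -4)
x = 1 (x = Mul(Rational(1, 3), Mul(-12, Pow(-4, -1))) = Mul(Rational(1, 3), Mul(-12, Rational(-1, 4))) = Mul(Rational(1, 3), 3) = 1)
Function('n')(C, Z) = 1
Mul(Function('n')(13, 4), Mul(Add(475, 1466), Pow(Add(-1386, 377), -1))) = Mul(1, Mul(Add(475, 1466), Pow(Add(-1386, 377), -1))) = Mul(1, Mul(1941, Pow(-1009, -1))) = Mul(1, Mul(1941, Rational(-1, 1009))) = Mul(1, Rational(-1941, 1009)) = Rational(-1941, 1009)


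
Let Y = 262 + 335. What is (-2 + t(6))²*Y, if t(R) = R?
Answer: 9552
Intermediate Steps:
Y = 597
(-2 + t(6))²*Y = (-2 + 6)²*597 = 4²*597 = 16*597 = 9552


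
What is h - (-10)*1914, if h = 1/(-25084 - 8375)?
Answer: 640405259/33459 ≈ 19140.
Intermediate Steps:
h = -1/33459 (h = 1/(-33459) = -1/33459 ≈ -2.9887e-5)
h - (-10)*1914 = -1/33459 - (-10)*1914 = -1/33459 - 1*(-19140) = -1/33459 + 19140 = 640405259/33459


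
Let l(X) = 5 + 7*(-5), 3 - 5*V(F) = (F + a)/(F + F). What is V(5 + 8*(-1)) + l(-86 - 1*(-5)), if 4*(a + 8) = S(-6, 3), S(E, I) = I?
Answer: -3569/120 ≈ -29.742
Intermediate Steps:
a = -29/4 (a = -8 + (1/4)*3 = -8 + 3/4 = -29/4 ≈ -7.2500)
V(F) = 3/5 - (-29/4 + F)/(10*F) (V(F) = 3/5 - (F - 29/4)/(5*(F + F)) = 3/5 - (-29/4 + F)/(5*(2*F)) = 3/5 - (-29/4 + F)*1/(2*F)/5 = 3/5 - (-29/4 + F)/(10*F))
l(X) = -30 (l(X) = 5 - 35 = -30)
V(5 + 8*(-1)) + l(-86 - 1*(-5)) = (29 + 20*(5 + 8*(-1)))/(40*(5 + 8*(-1))) - 30 = (29 + 20*(5 - 8))/(40*(5 - 8)) - 30 = (1/40)*(29 + 20*(-3))/(-3) - 30 = (1/40)*(-1/3)*(29 - 60) - 30 = (1/40)*(-1/3)*(-31) - 30 = 31/120 - 30 = -3569/120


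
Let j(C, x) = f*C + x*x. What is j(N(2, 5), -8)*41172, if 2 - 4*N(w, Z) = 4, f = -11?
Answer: 2861454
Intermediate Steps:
N(w, Z) = -1/2 (N(w, Z) = 1/2 - 1/4*4 = 1/2 - 1 = -1/2)
j(C, x) = x**2 - 11*C (j(C, x) = -11*C + x*x = -11*C + x**2 = x**2 - 11*C)
j(N(2, 5), -8)*41172 = ((-8)**2 - 11*(-1/2))*41172 = (64 + 11/2)*41172 = (139/2)*41172 = 2861454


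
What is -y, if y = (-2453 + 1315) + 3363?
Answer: -2225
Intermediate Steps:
y = 2225 (y = -1138 + 3363 = 2225)
-y = -1*2225 = -2225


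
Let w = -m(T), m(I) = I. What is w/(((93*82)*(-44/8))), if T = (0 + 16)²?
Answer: 256/41943 ≈ 0.0061035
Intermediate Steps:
T = 256 (T = 16² = 256)
w = -256 (w = -1*256 = -256)
w/(((93*82)*(-44/8))) = -256/((93*82)*(-44/8)) = -256/(7626*(-44*⅛)) = -256/(7626*(-11/2)) = -256/(-41943) = -256*(-1/41943) = 256/41943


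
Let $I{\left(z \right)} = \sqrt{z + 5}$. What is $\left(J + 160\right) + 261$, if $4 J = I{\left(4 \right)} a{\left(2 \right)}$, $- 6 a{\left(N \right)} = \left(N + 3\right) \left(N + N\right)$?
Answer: $\frac{837}{2} \approx 418.5$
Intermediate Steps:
$a{\left(N \right)} = - \frac{N \left(3 + N\right)}{3}$ ($a{\left(N \right)} = - \frac{\left(N + 3\right) \left(N + N\right)}{6} = - \frac{\left(3 + N\right) 2 N}{6} = - \frac{2 N \left(3 + N\right)}{6} = - \frac{N \left(3 + N\right)}{3}$)
$I{\left(z \right)} = \sqrt{5 + z}$
$J = - \frac{5}{2}$ ($J = \frac{\sqrt{5 + 4} \left(\left(- \frac{1}{3}\right) 2 \left(3 + 2\right)\right)}{4} = \frac{\sqrt{9} \left(\left(- \frac{1}{3}\right) 2 \cdot 5\right)}{4} = \frac{3 \left(- \frac{10}{3}\right)}{4} = \frac{1}{4} \left(-10\right) = - \frac{5}{2} \approx -2.5$)
$\left(J + 160\right) + 261 = \left(- \frac{5}{2} + 160\right) + 261 = \frac{315}{2} + 261 = \frac{837}{2}$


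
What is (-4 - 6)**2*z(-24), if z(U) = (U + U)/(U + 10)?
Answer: 2400/7 ≈ 342.86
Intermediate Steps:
z(U) = 2*U/(10 + U) (z(U) = (2*U)/(10 + U) = 2*U/(10 + U))
(-4 - 6)**2*z(-24) = (-4 - 6)**2*(2*(-24)/(10 - 24)) = (-10)**2*(2*(-24)/(-14)) = 100*(2*(-24)*(-1/14)) = 100*(24/7) = 2400/7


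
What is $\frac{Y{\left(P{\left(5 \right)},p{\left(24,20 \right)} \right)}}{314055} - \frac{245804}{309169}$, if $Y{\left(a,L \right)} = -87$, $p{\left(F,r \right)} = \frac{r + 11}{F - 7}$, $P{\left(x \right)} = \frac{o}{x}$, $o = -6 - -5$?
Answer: $- \frac{126802747}{159435255} \approx -0.79532$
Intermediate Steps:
$o = -1$ ($o = -6 + 5 = -1$)
$P{\left(x \right)} = - \frac{1}{x}$
$p{\left(F,r \right)} = \frac{11 + r}{-7 + F}$
$\frac{Y{\left(P{\left(5 \right)},p{\left(24,20 \right)} \right)}}{314055} - \frac{245804}{309169} = - \frac{87}{314055} - \frac{245804}{309169} = \left(-87\right) \frac{1}{314055} - \frac{8476}{10661} = - \frac{29}{104685} - \frac{8476}{10661} = - \frac{126802747}{159435255}$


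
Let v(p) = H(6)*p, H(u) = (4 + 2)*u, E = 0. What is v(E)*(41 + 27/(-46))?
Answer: 0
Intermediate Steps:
H(u) = 6*u
v(p) = 36*p (v(p) = (6*6)*p = 36*p)
v(E)*(41 + 27/(-46)) = (36*0)*(41 + 27/(-46)) = 0*(41 + 27*(-1/46)) = 0*(41 - 27/46) = 0*(1859/46) = 0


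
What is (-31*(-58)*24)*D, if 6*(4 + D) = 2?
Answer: -158224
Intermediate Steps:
D = -11/3 (D = -4 + (1/6)*2 = -4 + 1/3 = -11/3 ≈ -3.6667)
(-31*(-58)*24)*D = (-31*(-58)*24)*(-11/3) = (1798*24)*(-11/3) = 43152*(-11/3) = -158224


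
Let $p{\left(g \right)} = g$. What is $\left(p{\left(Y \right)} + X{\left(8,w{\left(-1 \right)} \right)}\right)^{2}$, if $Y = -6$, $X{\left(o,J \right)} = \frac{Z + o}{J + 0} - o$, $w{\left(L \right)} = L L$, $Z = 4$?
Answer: $4$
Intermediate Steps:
$w{\left(L \right)} = L^{2}$
$X{\left(o,J \right)} = - o + \frac{4 + o}{J}$ ($X{\left(o,J \right)} = \frac{4 + o}{J + 0} - o = \frac{4 + o}{J} - o = - o + \frac{4 + o}{J}$)
$\left(p{\left(Y \right)} + X{\left(8,w{\left(-1 \right)} \right)}\right)^{2} = \left(-6 + \frac{4 + 8 - \left(-1\right)^{2} \cdot 8}{\left(-1\right)^{2}}\right)^{2} = \left(-6 + \frac{4 + 8 - 1 \cdot 8}{1}\right)^{2} = \left(-6 + 1 \left(4 + 8 - 8\right)\right)^{2} = \left(-6 + 1 \cdot 4\right)^{2} = \left(-6 + 4\right)^{2} = \left(-2\right)^{2} = 4$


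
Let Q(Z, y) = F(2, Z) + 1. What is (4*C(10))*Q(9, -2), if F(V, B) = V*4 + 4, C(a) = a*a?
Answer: 5200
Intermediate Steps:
C(a) = a²
F(V, B) = 4 + 4*V (F(V, B) = 4*V + 4 = 4 + 4*V)
Q(Z, y) = 13 (Q(Z, y) = (4 + 4*2) + 1 = (4 + 8) + 1 = 12 + 1 = 13)
(4*C(10))*Q(9, -2) = (4*10²)*13 = (4*100)*13 = 400*13 = 5200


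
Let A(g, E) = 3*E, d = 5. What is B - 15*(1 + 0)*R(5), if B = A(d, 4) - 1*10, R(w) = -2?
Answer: 32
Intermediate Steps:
B = 2 (B = 3*4 - 1*10 = 12 - 10 = 2)
B - 15*(1 + 0)*R(5) = 2 - 15*(1 + 0)*(-2) = 2 - 15*(-2) = 2 + 30 = 32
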